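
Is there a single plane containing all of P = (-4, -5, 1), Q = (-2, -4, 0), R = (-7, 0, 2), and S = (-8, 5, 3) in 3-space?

No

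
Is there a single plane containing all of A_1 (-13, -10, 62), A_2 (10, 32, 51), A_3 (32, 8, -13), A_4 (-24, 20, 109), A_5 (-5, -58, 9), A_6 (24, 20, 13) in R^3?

The plane through A_1, A_2, A_3 has normal n = A_1A_2 × A_1A_3 = (-2952, 1230, -1476) and equation n·P = -65436.
Checking the remaining points: n·A_4 = -65436, n·A_5 = -69864, n·A_6 = -65436.
Since n·A_5 = -69864 ≠ -65436, A_5 is off the plane and the points are not all coplanar.

No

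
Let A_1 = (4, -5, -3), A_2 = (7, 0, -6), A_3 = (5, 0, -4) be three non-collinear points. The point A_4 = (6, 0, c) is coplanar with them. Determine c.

The plane through A_1, A_2, A_3 has equation 10x + 10z = 10.
Substituting A_4: (10)c + (60) = 10, so c = -5.

-5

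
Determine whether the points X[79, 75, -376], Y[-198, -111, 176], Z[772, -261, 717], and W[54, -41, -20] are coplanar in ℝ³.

With X as base: XY = (-277, -186, 552), XZ = (693, -336, 1093), XW = (-25, -116, 356).
XZ × XW = (7172, -274033, -88788).
XY · (XZ × XW) = -27482.
Since -27482 ≠ 0, the four points are not coplanar.

No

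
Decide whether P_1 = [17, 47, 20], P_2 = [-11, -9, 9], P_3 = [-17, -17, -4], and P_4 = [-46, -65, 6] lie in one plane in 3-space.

With P_1 as base: P_1P_2 = (-28, -56, -11), P_1P_3 = (-34, -64, -24), P_1P_4 = (-63, -112, -14).
P_1P_3 × P_1P_4 = (-1792, 1036, -224).
P_1P_2 · (P_1P_3 × P_1P_4) = -5376.
Since -5376 ≠ 0, the four points are not coplanar.

No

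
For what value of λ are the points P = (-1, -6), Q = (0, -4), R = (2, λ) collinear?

0

The three points are collinear iff det[PQ; PR] = 0.
This determinant is linear in λ: (1)λ + (0) = 0, so λ = 0.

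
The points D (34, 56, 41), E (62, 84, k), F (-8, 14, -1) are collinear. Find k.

Collinearity requires DE × DF = 0; each component is linear in k.
The x-component gives (42)k + (-2898) = 0, so k = 69.
The remaining components then also vanish.

69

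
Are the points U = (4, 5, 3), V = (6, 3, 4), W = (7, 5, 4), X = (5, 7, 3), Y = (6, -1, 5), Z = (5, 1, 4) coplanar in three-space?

The plane through U, V, W has normal n = UV × UW = (-2, 1, 6) and equation n·P = 15.
Checking the remaining points: n·X = 15, n·Y = 17, n·Z = 15.
Since n·Y = 17 ≠ 15, Y is off the plane and the points are not all coplanar.

No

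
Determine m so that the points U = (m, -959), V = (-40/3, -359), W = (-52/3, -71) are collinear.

Collinearity: (U − V) must be parallel to (W − V) = (-4, 288).
Cross-multiplying the components: (m − (-40/3))·(288) = (-600)·(-4).
Solving gives m = -5.

-5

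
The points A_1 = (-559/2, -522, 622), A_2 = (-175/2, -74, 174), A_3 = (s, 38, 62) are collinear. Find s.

-79/2

Collinearity requires A_1A_2 × A_1A_3 = 0; each component is linear in s.
The y-component gives (-448)s + (-17696) = 0, so s = -79/2.
The remaining components then also vanish.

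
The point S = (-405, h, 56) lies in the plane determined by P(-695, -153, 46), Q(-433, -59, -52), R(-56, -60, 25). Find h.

Coplanarity requires PQ · (PR × PS) = 0.
PQ = (262, 94, -98), PR = (639, 93, -21); the triple product is linear in h with coefficient -57120 and constant term -7025760.
Setting it to zero: h = -123.

-123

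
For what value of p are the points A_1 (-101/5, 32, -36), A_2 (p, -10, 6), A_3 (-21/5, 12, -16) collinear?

67/5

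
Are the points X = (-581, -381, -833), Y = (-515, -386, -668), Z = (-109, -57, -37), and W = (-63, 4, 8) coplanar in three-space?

No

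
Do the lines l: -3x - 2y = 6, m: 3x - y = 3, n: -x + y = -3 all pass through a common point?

Yes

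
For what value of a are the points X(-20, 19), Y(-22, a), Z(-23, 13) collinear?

15

Collinearity: (Y − X) must be parallel to (Z − X) = (-3, -6).
Cross-multiplying the components: (a − 19)·(-3) = (-2)·(-6).
Solving gives a = 15.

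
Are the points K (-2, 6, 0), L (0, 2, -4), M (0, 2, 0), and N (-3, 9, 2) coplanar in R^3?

With K as base: KL = (2, -4, -4), KM = (2, -4, 0), KN = (-1, 3, 2).
KM × KN = (-8, -4, 2).
KL · (KM × KN) = -8.
Since -8 ≠ 0, the four points are not coplanar.

No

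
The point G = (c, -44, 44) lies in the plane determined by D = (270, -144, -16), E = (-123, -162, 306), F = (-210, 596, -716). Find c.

0

Coplanarity requires DE · (DF × DG) = 0.
DE = (-393, -18, 322), DF = (-480, 740, -700); the triple product is linear in c with coefficient -225680 and constant term 0.
Setting it to zero: c = 0.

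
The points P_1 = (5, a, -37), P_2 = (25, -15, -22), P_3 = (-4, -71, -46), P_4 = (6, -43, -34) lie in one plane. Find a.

-50

Coplanarity ⇔ det[P_1P_2; P_1P_3; P_1P_4] = 0.
Expanding, this is linear in a: (-108)a + (-5400) = 0.
So a = -50.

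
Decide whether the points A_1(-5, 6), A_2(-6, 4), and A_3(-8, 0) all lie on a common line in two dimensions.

A_1A_2 = (-1, -2), A_1A_3 = (-3, -6).
det[A_1A_2; A_1A_3] = (-1)(-6) − (-2)(-3) = 0.
The determinant is zero, so the points are collinear.

Yes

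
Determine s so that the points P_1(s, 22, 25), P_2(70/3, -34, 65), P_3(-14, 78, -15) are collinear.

14/3

Direction P_2P_3 = (-112/3, 112, -80). From the y-coordinate of P_1, the parameter along the line is τ = (22 − (-34))/112 = 1/2.
Then s = 70/3 + 1/2·(-112/3) = 14/3.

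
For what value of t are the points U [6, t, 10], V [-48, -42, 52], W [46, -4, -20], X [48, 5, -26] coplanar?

The points are coplanar iff UV · (UW × UX) = 0.
Expanding, this is linear in t: (-420)t + (-7980) = 0.
So t = -19.

-19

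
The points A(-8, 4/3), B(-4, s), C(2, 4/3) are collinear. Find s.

4/3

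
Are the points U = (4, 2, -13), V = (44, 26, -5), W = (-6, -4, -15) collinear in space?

Yes

UV = (40, 24, 8), UW = (-10, -6, -2).
UV × UW = (0, 0, 0).
The cross product vanishes, so the three points are collinear.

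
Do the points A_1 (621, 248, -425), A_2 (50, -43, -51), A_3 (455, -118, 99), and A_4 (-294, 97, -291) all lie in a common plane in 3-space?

Yes

With A_1 as base: A_1A_2 = (-571, -291, 374), A_1A_3 = (-166, -366, 524), A_1A_4 = (-915, -151, 134).
A_1A_3 × A_1A_4 = (30080, -457216, -309824).
A_1A_2 · (A_1A_3 × A_1A_4) = 0.
The scalar triple product vanishes, so the four points are coplanar.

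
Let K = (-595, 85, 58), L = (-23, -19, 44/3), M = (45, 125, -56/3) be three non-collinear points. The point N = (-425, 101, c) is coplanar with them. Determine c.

A normal to the plane is n = KL × KM = (29120/3, 16120, 89440).
N lies in the plane iff n · KN = 0.
This gives (89440)c + (-9838400/3) = 0, so c = 110/3.

110/3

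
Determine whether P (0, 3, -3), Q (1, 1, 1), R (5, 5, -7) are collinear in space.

PQ = (1, -2, 4), PR = (5, 2, -4).
Comparing components 3 and 1: (4)(5) − (1)(-4) = 24 ≠ 0, so PQ and PR are not parallel and the points are not collinear.

No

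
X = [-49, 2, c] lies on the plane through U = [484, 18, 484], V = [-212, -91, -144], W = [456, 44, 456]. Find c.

-3

Coplanarity requires UV · (UW × UX) = 0.
UV = (-696, -109, -628), UW = (-28, 26, -28); the triple product is linear in c with coefficient -21148 and constant term -63444.
Setting it to zero: c = -3.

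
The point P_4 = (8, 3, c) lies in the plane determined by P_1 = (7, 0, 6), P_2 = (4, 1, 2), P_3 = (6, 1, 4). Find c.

Coplanarity requires P_1P_2 · (P_1P_3 × P_1P_4) = 0.
P_1P_2 = (-3, 1, -4), P_1P_3 = (-1, 1, -2); the triple product is linear in c with coefficient -2 and constant term 8.
Setting it to zero: c = 4.

4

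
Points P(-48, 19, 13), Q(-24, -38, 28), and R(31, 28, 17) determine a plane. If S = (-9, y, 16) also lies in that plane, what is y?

19

A normal to the plane is n = PQ × PR = (-363, 1089, 4719).
S lies in the plane iff n · PS = 0.
This gives (1089)y + (-20691) = 0, so y = 19.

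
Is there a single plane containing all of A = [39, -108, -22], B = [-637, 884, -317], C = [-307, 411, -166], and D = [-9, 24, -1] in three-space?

No

The four points are coplanar iff the 3×3 determinant with rows AB, AC, AD is zero.
Rows: (-676, 992, -295), (-346, 519, -144), (-48, 132, 21).
Expanding along the first row: (-676)(29907) − (992)(-14178) + (-295)(-20760) = -28356.
Nonzero ⇒ not coplanar.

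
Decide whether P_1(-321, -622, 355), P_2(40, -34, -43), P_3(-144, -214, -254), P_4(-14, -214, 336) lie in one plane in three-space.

No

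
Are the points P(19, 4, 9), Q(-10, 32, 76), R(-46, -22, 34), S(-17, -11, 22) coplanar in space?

A normal to the plane through P, Q, R is n = PQ × PR = (2442, -3630, 2574).
The plane has equation n·X = 55044. For S: n·S = 55044.
Equal, so S lies in the plane and all four are coplanar.

Yes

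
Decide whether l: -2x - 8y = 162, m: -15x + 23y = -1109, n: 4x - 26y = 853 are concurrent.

Intersecting l and m: solving the 2×2 system gives (x, y) = (31, -28).
Substitute into n: (4)(31) + (-26)(-28) = 852.
But n requires 853 ≠ 852, so the three lines have no common point.

No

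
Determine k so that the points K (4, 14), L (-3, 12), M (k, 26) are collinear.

46

The three points are collinear iff det[KL; KM] = 0.
This determinant is linear in k: (2)k + (-92) = 0, so k = 46.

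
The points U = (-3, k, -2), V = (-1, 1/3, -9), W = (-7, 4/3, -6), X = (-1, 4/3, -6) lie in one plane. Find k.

The points are coplanar iff UV · (UW × UX) = 0.
Expanding, this is linear in k: (-18)k + (48) = 0.
So k = 8/3.

8/3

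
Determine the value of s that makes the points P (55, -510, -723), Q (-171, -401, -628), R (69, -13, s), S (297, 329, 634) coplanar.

40

The points are coplanar iff PQ · (PR × PS) = 0.
Expanding, this is linear in s: (215992)s + (-8639680) = 0.
So s = 40.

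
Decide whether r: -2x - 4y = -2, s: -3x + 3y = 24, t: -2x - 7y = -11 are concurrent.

Intersecting r and s: solving the 2×2 system gives (x, y) = (-5, 3).
Substitute into t: (-2)(-5) + (-7)(3) = -11.
This equals -11, so (-5, 3) lies on all three lines and they are concurrent.

Yes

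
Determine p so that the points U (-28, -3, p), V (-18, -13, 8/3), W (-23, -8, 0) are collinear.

-8/3

Collinearity requires UV × UW = 0; each component is linear in p.
The x-component gives (5)p + (40/3) = 0, so p = -8/3.
The remaining components then also vanish.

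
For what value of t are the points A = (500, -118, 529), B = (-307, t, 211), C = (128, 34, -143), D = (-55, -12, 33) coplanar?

The points are coplanar iff AB · (AC × AD) = 0.
Expanding, this is linear in t: (188448)t + (11306880) = 0.
So t = -60.

-60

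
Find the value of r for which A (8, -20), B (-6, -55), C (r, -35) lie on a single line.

The three points are collinear iff det[AB; AC] = 0.
This determinant is linear in r: (35)r + (-70) = 0, so r = 2.

2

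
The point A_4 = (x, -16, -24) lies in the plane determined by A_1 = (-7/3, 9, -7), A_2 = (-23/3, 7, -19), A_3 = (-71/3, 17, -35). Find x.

The plane through A_1, A_2, A_3 has equation 152x + (320/3)y − (256/3)z = 3608/3.
Substituting A_4: (152)x + (1024/3) = 3608/3, so x = 17/3.

17/3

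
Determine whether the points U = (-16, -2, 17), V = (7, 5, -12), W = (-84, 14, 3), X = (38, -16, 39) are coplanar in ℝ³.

No

The four points are coplanar iff the 3×3 determinant with rows UV, UW, UX is zero.
Rows: (23, 7, -29), (-68, 16, -14), (54, -14, 22).
Expanding along the first row: (23)(156) − (7)(-740) + (-29)(88) = 6216.
Nonzero ⇒ not coplanar.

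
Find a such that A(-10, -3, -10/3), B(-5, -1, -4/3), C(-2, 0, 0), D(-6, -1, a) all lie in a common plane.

The points are coplanar iff AB · (AC × AD) = 0.
Expanding, this is linear in a: (-1)a + (-2) = 0.
So a = -2.

-2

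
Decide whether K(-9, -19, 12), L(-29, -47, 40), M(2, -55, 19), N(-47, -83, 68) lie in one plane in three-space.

The four points are coplanar iff the 3×3 determinant with rows KL, KM, KN is zero.
Rows: (-20, -28, 28), (11, -36, 7), (-38, -64, 56).
Expanding along the first row: (-20)(-1568) − (-28)(882) + (28)(-2072) = -1960.
Nonzero ⇒ not coplanar.

No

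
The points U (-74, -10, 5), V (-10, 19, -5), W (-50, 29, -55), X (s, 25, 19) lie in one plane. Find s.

Normal to plane UVW: n = (-1350, 3600, 1800); plane equation n·P = 72900.
Requiring n·X = 72900: (-1350)s + (124200) = 72900.
So s = 38.

38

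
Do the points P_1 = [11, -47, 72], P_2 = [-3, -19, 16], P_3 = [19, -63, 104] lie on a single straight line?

Yes

P_1P_2 = (-14, 28, -56), P_1P_3 = (8, -16, 32).
P_1P_2 × P_1P_3 = (0, 0, 0).
The cross product vanishes, so the three points are collinear.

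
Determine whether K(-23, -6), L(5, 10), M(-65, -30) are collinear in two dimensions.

Yes

KL = (28, 16), KM = (-42, -24).
Checking proportionality: KM = -3/2·KL, so the vectors are parallel and the points are collinear.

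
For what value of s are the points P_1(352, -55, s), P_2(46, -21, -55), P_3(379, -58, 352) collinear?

319

Collinearity requires P_1P_2 × P_1P_3 = 0; each component is linear in s.
The x-component gives (-37)s + (11803) = 0, so s = 319.
The remaining components then also vanish.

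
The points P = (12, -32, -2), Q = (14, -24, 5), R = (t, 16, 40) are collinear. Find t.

24

Collinearity requires PQ × PR = 0; each component is linear in t.
The y-component gives (7)t + (-168) = 0, so t = 24.
The remaining components then also vanish.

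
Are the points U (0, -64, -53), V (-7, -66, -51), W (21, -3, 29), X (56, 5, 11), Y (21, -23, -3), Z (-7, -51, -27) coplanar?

The plane through U, V, W has normal n = UV × UW = (-286, 616, -385) and equation n·P = -19019.
Checking the remaining points: n·X = -17171, n·Y = -19019, n·Z = -19019.
Since n·X = -17171 ≠ -19019, X is off the plane and the points are not all coplanar.

No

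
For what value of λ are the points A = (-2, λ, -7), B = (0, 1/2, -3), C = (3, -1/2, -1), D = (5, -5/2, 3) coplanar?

Coplanarity ⇔ det[AB; AC; AD] = 0.
Expanding, this is linear in λ: (8)λ + (-20) = 0.
So λ = 5/2.

5/2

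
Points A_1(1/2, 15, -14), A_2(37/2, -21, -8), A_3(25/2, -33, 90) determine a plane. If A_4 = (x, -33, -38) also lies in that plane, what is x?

A normal to the plane is n = A_1A_2 × A_1A_3 = (-3456, -1800, -432).
A_4 lies in the plane iff n · A_1A_4 = 0.
This gives (-3456)x + (98496) = 0, so x = 57/2.

57/2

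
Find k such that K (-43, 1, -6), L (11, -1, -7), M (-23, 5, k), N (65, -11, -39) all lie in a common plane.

12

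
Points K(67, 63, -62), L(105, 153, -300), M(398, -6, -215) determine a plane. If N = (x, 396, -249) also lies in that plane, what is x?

A normal to the plane is n = KL × KM = (-30192, -72964, -32412).
N lies in the plane iff n · KN = 0.
This gives (-30192)x + (-16213104) = 0, so x = -537.

-537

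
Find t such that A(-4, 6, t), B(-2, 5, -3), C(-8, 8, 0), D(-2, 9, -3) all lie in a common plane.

-2

The points are coplanar iff AB · (AC × AD) = 0.
Expanding, this is linear in t: (24)t + (48) = 0.
So t = -2.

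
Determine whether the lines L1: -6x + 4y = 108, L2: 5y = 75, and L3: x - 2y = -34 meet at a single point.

Lines aᵢx + bᵢy = cᵢ with pairwise distinct directions are concurrent exactly when det[aᵢ bᵢ cᵢ] = 0.
Here the determinant is -120.
Nonzero, so no common point exists.

No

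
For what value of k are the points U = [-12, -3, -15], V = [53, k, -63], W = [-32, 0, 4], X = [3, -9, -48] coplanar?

-10

Normal to plane UWX: n = (15, -375, 75); plane equation n·P = -180.
Requiring n·V = -180: (-375)k + (-3930) = -180.
So k = -10.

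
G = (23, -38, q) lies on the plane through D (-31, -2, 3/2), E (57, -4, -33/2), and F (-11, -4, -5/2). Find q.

-15/2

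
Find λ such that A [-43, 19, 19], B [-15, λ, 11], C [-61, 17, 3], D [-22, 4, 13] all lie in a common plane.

-1

Coplanarity ⇔ det[AB; AC; AD] = 0.
Expanding, this is linear in λ: (-444)λ + (-444) = 0.
So λ = -1.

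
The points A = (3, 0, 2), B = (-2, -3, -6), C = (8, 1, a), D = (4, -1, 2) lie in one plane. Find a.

8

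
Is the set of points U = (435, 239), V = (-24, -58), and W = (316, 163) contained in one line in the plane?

No

UV = (-459, -297), UW = (-119, -76).
Twice the signed area of △UVW is (-459)(-76) − (-297)(-119) = -459.
The area is nonzero, so the three points are not collinear.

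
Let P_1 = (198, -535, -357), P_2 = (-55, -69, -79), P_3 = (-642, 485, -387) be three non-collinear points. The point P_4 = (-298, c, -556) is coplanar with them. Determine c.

-33

Coplanarity requires P_1P_2 · (P_1P_3 × P_1P_4) = 0.
P_1P_2 = (-253, 466, 278), P_1P_3 = (-840, 1020, -30); the triple product is linear in c with coefficient -241110 and constant term -7956630.
Setting it to zero: c = -33.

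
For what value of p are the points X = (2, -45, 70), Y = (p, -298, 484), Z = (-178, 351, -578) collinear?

117

Collinearity requires XY × XZ = 0; each component is linear in p.
The y-component gives (648)p + (-75816) = 0, so p = 117.
The remaining components then also vanish.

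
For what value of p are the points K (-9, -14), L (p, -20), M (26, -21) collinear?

21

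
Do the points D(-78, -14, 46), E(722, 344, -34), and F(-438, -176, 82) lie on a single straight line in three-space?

No

DE = (800, 358, -80), DF = (-360, -162, 36).
DE × DF = (-72, 0, -720).
The cross product is nonzero, so the points do not lie on one line.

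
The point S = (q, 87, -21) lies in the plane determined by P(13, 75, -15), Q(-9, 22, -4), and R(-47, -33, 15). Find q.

Coplanarity requires PQ · (PR × PS) = 0.
PQ = (-22, -53, 11), PR = (-60, -108, 30); the triple product is linear in q with coefficient -402 and constant term 10050.
Setting it to zero: q = 25.

25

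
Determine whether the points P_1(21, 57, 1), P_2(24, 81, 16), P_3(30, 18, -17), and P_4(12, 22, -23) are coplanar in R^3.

Yes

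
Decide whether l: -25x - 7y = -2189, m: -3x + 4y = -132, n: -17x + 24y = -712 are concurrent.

The three lines meet at one point iff the augmented coefficient matrix [aᵢ bᵢ cᵢ] has rank < 3, i.e. its determinant vanishes.
Here the determinant is 0.
It vanishes, so the lines are concurrent at (80, 27).

Yes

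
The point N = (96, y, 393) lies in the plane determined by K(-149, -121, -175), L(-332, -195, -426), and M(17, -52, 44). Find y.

-72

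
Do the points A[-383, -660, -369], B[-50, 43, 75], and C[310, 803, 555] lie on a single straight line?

Yes

AB = (333, 703, 444), AC = (693, 1463, 924).
AB × AC = (0, 0, 0).
The cross product vanishes, so the three points are collinear.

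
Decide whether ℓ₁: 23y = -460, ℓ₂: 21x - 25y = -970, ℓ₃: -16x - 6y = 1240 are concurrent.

The three lines meet at one point iff the augmented coefficient matrix [aᵢ bᵢ cᵢ] has rank < 3, i.e. its determinant vanishes.
Here the determinant is 0.
It vanishes, so the lines are concurrent at (-70, -20).

Yes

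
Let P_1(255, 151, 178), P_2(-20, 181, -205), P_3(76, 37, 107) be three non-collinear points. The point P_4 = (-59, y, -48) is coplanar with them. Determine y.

A normal to the plane is n = P_1P_2 × P_1P_3 = (-45792, 49032, 36720).
P_4 lies in the plane iff n · P_1P_4 = 0.
This gives (49032)y + (-1323864) = 0, so y = 27.

27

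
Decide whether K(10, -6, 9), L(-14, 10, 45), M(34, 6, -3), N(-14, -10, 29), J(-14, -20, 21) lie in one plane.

No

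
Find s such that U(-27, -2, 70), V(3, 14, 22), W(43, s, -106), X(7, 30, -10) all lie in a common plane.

70

Normal to plane UVX: n = (256, 768, 416); plane equation n·P = 20672.
Requiring n·W = 20672: (768)s + (-33088) = 20672.
So s = 70.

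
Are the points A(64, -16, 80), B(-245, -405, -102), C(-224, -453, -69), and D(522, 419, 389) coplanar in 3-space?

The four points are coplanar iff the 3×3 determinant with rows AB, AC, AD is zero.
Rows: (-309, -389, -182), (-288, -437, -149), (458, 435, 309).
Expanding along the first row: (-309)(-70218) − (-389)(-20750) + (-182)(74866) = 0.
Zero determinant ⇒ coplanar.

Yes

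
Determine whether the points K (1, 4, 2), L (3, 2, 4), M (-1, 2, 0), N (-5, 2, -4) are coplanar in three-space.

Yes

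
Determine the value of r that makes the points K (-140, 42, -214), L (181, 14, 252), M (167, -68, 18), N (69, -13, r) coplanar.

-5

Normal to plane KLM: n = (44764, 68590, -26714); plane equation n·P = 2330616.
Requiring n·N = 2330616: (-26714)r + (2197046) = 2330616.
So r = -5.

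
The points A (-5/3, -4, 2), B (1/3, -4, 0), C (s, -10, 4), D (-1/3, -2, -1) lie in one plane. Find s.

Normal to plane ABD: n = (4, 10/3, 4); plane equation n·P = -12.
Requiring n·C = -12: (4)s + (-52/3) = -12.
So s = 4/3.

4/3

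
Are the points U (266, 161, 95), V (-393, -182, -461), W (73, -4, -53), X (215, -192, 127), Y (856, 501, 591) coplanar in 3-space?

No

The plane through U, V, W has normal n = UV × UW = (-40976, 9776, 42536) and equation n·P = -5284760.
Checking the remaining points: n·X = -5284760, n·Y = -5038904.
Since n·Y = -5038904 ≠ -5284760, Y is off the plane and the points are not all coplanar.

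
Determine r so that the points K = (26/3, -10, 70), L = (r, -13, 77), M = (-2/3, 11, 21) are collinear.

10

Collinearity requires KL × KM = 0; each component is linear in r.
The y-component gives (49)r + (-490) = 0, so r = 10.
The remaining components then also vanish.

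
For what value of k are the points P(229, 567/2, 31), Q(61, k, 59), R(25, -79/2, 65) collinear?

35/2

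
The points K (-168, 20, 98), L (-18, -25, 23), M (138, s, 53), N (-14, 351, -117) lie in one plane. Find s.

-367

Coplanarity ⇔ det[KL; KM; KN] = 0.
Expanding, this is linear in s: (-20700)s + (-7596900) = 0.
So s = -367.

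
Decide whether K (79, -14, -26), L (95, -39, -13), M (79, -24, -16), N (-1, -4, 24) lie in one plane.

Yes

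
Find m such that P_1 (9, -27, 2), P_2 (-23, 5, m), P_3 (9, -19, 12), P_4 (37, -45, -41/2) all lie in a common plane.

Coplanarity ⇔ det[P_1P_2; P_1P_3; P_1P_4] = 0.
Expanding, this is linear in m: (-224)m + (9408) = 0.
So m = 42.

42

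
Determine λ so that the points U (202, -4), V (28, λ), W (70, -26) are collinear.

-33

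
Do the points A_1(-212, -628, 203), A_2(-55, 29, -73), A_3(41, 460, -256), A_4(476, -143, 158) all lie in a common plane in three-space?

Yes

The four points are coplanar iff the 3×3 determinant with rows A_1A_2, A_1A_3, A_1A_4 is zero.
Rows: (157, 657, -276), (253, 1088, -459), (688, 485, -45).
Expanding along the first row: (157)(173655) − (657)(304407) + (-276)(-625839) = 0.
Zero determinant ⇒ coplanar.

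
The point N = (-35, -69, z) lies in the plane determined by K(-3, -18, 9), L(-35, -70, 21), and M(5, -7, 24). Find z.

The plane through K, L, M has equation −912x + 576y + 64z = -7056.
Substituting N: (64)z + (-7824) = -7056, so z = 12.

12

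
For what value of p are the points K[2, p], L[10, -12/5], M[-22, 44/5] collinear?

Collinearity: (K − L) must be parallel to (M − L) = (-32, 56/5).
Cross-multiplying the components: (p − (-12/5))·(-32) = (-8)·(56/5).
Solving gives p = 2/5.

2/5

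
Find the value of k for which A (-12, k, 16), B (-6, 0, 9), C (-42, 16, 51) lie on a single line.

Collinearity requires AB × AC = 0; each component is linear in k.
The x-component gives (-42)k + (112) = 0, so k = 8/3.
The remaining components then also vanish.

8/3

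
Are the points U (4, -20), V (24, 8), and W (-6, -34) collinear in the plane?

UV = (20, 28), UW = (-10, -14).
Twice the signed area of △UVW is (20)(-14) − (28)(-10) = 0.
The triangle is degenerate (zero area), so the points are collinear.

Yes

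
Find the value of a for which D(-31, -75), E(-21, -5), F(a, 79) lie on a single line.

Collinearity: (F − D) must be parallel to (E − D) = (10, 70).
Cross-multiplying the components: (a − (-31))·(70) = (154)·(10).
Solving gives a = -9.

-9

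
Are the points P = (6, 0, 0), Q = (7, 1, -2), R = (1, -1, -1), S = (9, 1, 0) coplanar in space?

No

The four points are coplanar iff the 3×3 determinant with rows PQ, PR, PS is zero.
Rows: (1, 1, -2), (-5, -1, -1), (3, 1, 0).
Expanding along the first row: (1)(1) − (1)(3) + (-2)(-2) = 2.
Nonzero ⇒ not coplanar.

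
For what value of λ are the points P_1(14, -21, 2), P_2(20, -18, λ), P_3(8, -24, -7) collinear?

11

Direction P_1P_3 = (-6, -3, -9). From the x-coordinate of P_2, the parameter along the line is τ = (20 − 14)/(-6) = -1.
Then λ = 2 + (-1)·(-9) = 11.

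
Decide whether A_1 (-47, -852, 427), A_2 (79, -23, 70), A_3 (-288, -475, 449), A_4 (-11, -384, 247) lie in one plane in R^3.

No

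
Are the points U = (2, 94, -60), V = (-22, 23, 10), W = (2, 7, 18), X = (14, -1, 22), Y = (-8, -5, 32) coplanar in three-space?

No

The plane through U, V, W has normal n = UV × UW = (552, 1872, 2088) and equation n·P = 51792.
Checking the remaining points: n·X = 51792, n·Y = 53040.
Since n·Y = 53040 ≠ 51792, Y is off the plane and the points are not all coplanar.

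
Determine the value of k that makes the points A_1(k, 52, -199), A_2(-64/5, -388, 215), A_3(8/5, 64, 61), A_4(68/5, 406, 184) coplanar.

Coplanarity ⇔ det[A_1A_2; A_1A_3; A_1A_4] = 0.
Expanding, this is linear in k: (-108264)k + (0) = 0.
So k = 0.

0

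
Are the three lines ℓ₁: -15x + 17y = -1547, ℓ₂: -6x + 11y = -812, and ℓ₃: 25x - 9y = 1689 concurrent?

Yes

Intersecting ℓ₁ and ℓ₂: solving the 2×2 system gives (x, y) = (51, -46).
Substitute into ℓ₃: (25)(51) + (-9)(-46) = 1689.
This equals 1689, so (51, -46) lies on all three lines and they are concurrent.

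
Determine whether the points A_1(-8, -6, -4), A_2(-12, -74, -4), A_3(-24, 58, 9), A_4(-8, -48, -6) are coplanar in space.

The four points are coplanar iff the 3×3 determinant with rows A_1A_2, A_1A_3, A_1A_4 is zero.
Rows: (-4, -68, 0), (-16, 64, 13), (0, -42, -2).
Expanding along the first row: (-4)(418) − (-68)(32) + (0)(672) = 504.
Nonzero ⇒ not coplanar.

No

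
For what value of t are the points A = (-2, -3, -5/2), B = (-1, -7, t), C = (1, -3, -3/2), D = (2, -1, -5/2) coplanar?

1/2

The points are coplanar iff AB · (AC × AD) = 0.
Expanding, this is linear in t: (6)t + (-3) = 0.
So t = 1/2.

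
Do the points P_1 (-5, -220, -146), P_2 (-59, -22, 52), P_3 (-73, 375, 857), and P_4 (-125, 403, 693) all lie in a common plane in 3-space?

A normal to the plane through P_1, P_2, P_3 is n = P_1P_2 × P_1P_3 = (80784, 40698, -18666).
The plane has equation n·P = -6632244. For P_4: n·P_4 = -6632244.
Equal, so P_4 lies in the plane and all four are coplanar.

Yes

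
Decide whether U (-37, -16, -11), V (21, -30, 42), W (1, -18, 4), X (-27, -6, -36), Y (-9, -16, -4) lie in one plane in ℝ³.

Yes

The plane through U, V, W has normal n = UV × UW = (-104, 1144, 416) and equation n·P = -19032.
Checking the remaining points: n·X = -19032, n·Y = -19032.
All equal -19032, so all 5 points lie in one plane.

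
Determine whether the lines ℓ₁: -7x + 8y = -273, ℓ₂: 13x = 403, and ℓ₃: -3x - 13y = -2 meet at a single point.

Lines aᵢx + bᵢy = cᵢ with pairwise distinct directions are concurrent exactly when det[aᵢ bᵢ cᵢ] = 0.
Here the determinant is 0.
It vanishes, so the lines are concurrent at (31, -7).

Yes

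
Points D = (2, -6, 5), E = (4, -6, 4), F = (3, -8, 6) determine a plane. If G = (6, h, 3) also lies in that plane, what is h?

A normal to the plane is n = DE × DF = (-2, -3, -4).
G lies in the plane iff n · DG = 0.
This gives (-3)h + (-18) = 0, so h = -6.

-6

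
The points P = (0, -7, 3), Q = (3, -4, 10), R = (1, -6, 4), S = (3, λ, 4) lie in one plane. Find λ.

The points are coplanar iff PQ · (PR × PS) = 0.
Expanding, this is linear in λ: (4)λ + (16) = 0.
So λ = -4.

-4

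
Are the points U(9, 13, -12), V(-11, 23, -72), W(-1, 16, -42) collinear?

No

UV = (-20, 10, -60), UW = (-10, 3, -30).
UV × UW = (-120, 0, 40).
The cross product is nonzero, so the points do not lie on one line.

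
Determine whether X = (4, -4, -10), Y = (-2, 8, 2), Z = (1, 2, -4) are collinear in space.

Yes

XY = (-6, 12, 12), XZ = (-3, 6, 6).
Each component of XZ is 1/2 times the corresponding component of XY, so XZ = 1/2·XY and the points are collinear.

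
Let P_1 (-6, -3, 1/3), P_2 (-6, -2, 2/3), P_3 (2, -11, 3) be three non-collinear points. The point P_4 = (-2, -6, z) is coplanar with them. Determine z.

2

A normal to the plane is n = P_1P_2 × P_1P_3 = (16/3, 8/3, -8).
P_4 lies in the plane iff n · P_1P_4 = 0.
This gives (-8)z + (16) = 0, so z = 2.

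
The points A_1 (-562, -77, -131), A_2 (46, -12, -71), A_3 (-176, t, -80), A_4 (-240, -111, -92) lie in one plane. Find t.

-158

Coplanarity ⇔ det[A_1A_2; A_1A_3; A_1A_4] = 0.
Expanding, this is linear in t: (4392)t + (693936) = 0.
So t = -158.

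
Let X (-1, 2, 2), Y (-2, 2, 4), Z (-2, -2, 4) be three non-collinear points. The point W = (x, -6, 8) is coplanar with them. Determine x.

Coplanarity requires XY · (XZ × XW) = 0.
XY = (-1, 0, 2), XZ = (-1, -4, 2); the triple product is linear in x with coefficient 8 and constant term 32.
Setting it to zero: x = -4.

-4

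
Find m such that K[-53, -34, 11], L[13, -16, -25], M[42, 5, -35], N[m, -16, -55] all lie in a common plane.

Coplanarity ⇔ det[KL; KM; KN] = 0.
Expanding, this is linear in m: (576)m + (-33408) = 0.
So m = 58.

58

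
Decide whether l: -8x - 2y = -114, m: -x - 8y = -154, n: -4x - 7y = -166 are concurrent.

No

Intersecting l and m: solving the 2×2 system gives (x, y) = (302/31, 559/31).
Substitute into n: (-4)(302/31) + (-7)(559/31) = -5121/31.
But n requires -166 ≠ -5121/31, so the three lines have no common point.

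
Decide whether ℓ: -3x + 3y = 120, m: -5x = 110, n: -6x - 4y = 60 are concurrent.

Yes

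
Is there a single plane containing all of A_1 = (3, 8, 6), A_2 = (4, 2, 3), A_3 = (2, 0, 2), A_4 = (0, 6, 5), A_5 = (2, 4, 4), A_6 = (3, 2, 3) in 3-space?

The plane through A_1, A_2, A_3 has normal n = A_1A_2 × A_1A_3 = (0, 7, -14) and equation n·P = -28.
Checking the remaining points: n·A_4 = -28, n·A_5 = -28, n·A_6 = -28.
All equal -28, so all 6 points lie in one plane.

Yes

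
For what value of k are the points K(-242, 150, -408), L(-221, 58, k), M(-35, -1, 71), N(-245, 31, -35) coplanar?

Normal to plane KMN: n = (678, -78648, -25086); plane equation n·P = -1726188.
Requiring n·L = -1726188: (-25086)k + (-4711422) = -1726188.
So k = -119.

-119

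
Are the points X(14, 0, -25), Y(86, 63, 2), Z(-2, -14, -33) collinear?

No

XY = (72, 63, 27), XZ = (-16, -14, -8).
XY × XZ = (-126, 144, 0).
The cross product is nonzero, so the points do not lie on one line.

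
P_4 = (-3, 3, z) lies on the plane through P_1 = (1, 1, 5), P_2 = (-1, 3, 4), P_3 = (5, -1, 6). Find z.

4

Coplanarity requires P_1P_2 · (P_1P_3 × P_1P_4) = 0.
P_1P_2 = (-2, 2, -1), P_1P_3 = (4, -2, 1); the triple product is linear in z with coefficient -4 and constant term 16.
Setting it to zero: z = 4.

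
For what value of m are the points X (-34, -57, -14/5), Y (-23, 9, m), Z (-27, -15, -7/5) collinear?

Collinearity requires XY × XZ = 0; each component is linear in m.
The x-component gives (-42)m + (-126/5) = 0, so m = -3/5.
The remaining components then also vanish.

-3/5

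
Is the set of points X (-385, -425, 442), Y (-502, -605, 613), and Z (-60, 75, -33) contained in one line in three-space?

XY = (-117, -180, 171), XZ = (325, 500, -475).
XY × XZ = (0, 0, 0).
The cross product vanishes, so the three points are collinear.

Yes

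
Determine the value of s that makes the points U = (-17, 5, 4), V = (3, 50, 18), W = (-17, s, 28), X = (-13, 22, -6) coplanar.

Coplanarity ⇔ det[UV; UW; UX] = 0.
Expanding, this is linear in s: (-256)s + (-2560) = 0.
So s = -10.

-10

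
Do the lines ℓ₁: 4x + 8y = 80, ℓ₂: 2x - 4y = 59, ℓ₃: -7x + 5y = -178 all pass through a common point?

No

Intersecting ℓ₁ and ℓ₂: solving the 2×2 system gives (x, y) = (99/4, -19/8).
Substitute into ℓ₃: (-7)(99/4) + (5)(-19/8) = -1481/8.
But ℓ₃ requires -178 ≠ -1481/8, so the three lines have no common point.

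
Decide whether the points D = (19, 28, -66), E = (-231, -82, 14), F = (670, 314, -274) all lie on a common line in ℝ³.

No

DE = (-250, -110, 80), DF = (651, 286, -208).
Comparing components 3 and 1: (80)(651) − (-250)(-208) = 80 ≠ 0, so DE and DF are not parallel and the points are not collinear.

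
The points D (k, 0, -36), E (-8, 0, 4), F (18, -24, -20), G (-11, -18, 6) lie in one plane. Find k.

Coplanarity ⇔ det[DE; DF; DG] = 0.
Expanding, this is linear in k: (480)k + (-17760) = 0.
So k = 37.

37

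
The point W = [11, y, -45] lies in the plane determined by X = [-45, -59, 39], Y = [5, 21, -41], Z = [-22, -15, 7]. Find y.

A normal to the plane is n = XY × XZ = (960, -240, 360).
W lies in the plane iff n · XW = 0.
This gives (-240)y + (9360) = 0, so y = 39.

39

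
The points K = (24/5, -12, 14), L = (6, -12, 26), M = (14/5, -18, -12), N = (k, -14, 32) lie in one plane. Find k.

Coplanarity ⇔ det[KL; KM; KN] = 0.
Expanding, this is linear in k: (72)k + (-2448/5) = 0.
So k = 34/5.

34/5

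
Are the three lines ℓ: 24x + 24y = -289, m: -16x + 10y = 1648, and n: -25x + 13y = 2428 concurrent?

Intersecting ℓ and m: solving the 2×2 system gives (x, y) = (-21221/312, 2183/39).
Substitute into n: (-25)(-21221/312) + (13)(2183/39) = 252519/104.
But n requires 2428 ≠ 252519/104, so the three lines have no common point.

No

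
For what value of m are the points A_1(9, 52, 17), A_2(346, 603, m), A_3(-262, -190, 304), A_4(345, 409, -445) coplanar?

Normal to plane A_1A_3A_4: n = (9345, -28770, -15435); plane equation n·P = -1674330.
Requiring n·A_2 = -1674330: (-15435)m + (-14114940) = -1674330.
So m = -806.

-806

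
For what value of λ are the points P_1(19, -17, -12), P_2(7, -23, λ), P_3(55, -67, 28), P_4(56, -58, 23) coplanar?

-12

Coplanarity ⇔ det[P_1P_2; P_1P_3; P_1P_4] = 0.
Expanding, this is linear in λ: (374)λ + (4488) = 0.
So λ = -12.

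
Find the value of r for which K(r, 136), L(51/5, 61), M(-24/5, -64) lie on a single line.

Collinearity: (K − L) must be parallel to (M − L) = (-15, -125).
Cross-multiplying the components: (r − 51/5)·(-125) = (75)·(-15).
Solving gives r = 96/5.

96/5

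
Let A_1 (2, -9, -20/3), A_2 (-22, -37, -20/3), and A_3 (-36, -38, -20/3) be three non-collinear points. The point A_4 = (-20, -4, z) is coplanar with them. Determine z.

-20/3

A normal to the plane is n = A_1A_2 × A_1A_3 = (0, 0, -368).
A_4 lies in the plane iff n · A_1A_4 = 0.
This gives (-368)z + (-7360/3) = 0, so z = -20/3.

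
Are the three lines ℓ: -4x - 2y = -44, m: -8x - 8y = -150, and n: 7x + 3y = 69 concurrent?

Intersecting ℓ and m: solving the 2×2 system gives (x, y) = (13/4, 31/2).
Substitute into n: (7)(13/4) + (3)(31/2) = 277/4.
But n requires 69 ≠ 277/4, so the three lines have no common point.

No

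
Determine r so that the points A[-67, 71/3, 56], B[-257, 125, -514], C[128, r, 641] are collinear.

-241/3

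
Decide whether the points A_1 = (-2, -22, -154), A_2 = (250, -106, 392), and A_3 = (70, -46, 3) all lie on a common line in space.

A_1A_2 = (252, -84, 546), A_1A_3 = (72, -24, 157).
Comparing components 2 and 3: (-84)(157) − (546)(-24) = -84 ≠ 0, so A_1A_2 and A_1A_3 are not parallel and the points are not collinear.

No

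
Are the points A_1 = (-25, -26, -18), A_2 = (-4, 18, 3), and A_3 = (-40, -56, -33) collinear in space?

A_1A_2 = (21, 44, 21), A_1A_3 = (-15, -30, -15).
A_1A_2 × A_1A_3 = (-30, 0, 30).
The cross product is nonzero, so the points do not lie on one line.

No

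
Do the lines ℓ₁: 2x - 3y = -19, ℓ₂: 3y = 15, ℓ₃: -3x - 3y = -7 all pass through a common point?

Intersecting ℓ₁ and ℓ₂: solving the 2×2 system gives (x, y) = (-2, 5).
Substitute into ℓ₃: (-3)(-2) + (-3)(5) = -9.
But ℓ₃ requires -7 ≠ -9, so the three lines have no common point.

No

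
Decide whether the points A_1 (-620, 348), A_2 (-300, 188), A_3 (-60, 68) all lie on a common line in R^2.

Yes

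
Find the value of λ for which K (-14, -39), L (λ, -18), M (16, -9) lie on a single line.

7

Collinearity: (L − K) must be parallel to (M − K) = (30, 30).
Cross-multiplying the components: (λ − (-14))·(30) = (21)·(30).
Solving gives λ = 7.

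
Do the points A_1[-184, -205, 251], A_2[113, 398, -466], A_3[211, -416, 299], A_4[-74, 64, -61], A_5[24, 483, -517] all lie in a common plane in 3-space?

No

The plane through A_1, A_2, A_3 has normal n = A_1A_2 × A_1A_3 = (-122343, -297471, -300852) and equation n·P = 7978815.
Checking the remaining points: n·A_4 = 8367210, n·A_5 = 8925759.
Since n·A_4 = 8367210 ≠ 7978815, A_4 is off the plane and the points are not all coplanar.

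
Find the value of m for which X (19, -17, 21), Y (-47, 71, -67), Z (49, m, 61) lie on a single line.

Collinearity requires XY × XZ = 0; each component is linear in m.
The x-component gives (88)m + (5016) = 0, so m = -57.
The remaining components then also vanish.

-57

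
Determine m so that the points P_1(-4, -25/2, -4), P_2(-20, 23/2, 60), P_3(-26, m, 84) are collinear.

41/2

Direction P_1P_2 = (-16, 24, 64). From the x-coordinate of P_3, the parameter along the line is τ = (-26 − (-4))/(-16) = 11/8.
Then m = (-25/2) + 11/8·(24) = 41/2.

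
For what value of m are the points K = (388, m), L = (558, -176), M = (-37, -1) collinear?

-126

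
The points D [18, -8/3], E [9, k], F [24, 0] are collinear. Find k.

-20/3

Collinearity: (E − D) must be parallel to (F − D) = (6, 8/3).
Cross-multiplying the components: (k − (-8/3))·(6) = (-9)·(8/3).
Solving gives k = -20/3.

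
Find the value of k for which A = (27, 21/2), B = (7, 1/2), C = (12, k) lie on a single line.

Collinearity: (C − A) must be parallel to (B − A) = (-20, -10).
Cross-multiplying the components: (k − 21/2)·(-20) = (-15)·(-10).
Solving gives k = 3.

3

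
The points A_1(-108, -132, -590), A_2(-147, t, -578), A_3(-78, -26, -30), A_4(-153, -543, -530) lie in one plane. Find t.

-477

Normal to plane A_1A_3A_4: n = (236520, -27000, -7560); plane equation n·P = -17519760.
Requiring n·A_2 = -17519760: (-27000)t + (-30398760) = -17519760.
So t = -477.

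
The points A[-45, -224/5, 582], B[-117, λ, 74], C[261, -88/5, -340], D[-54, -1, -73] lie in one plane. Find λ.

The points are coplanar iff AB · (AC × AD) = 0.
Expanding, this is linear in λ: (208728)λ + (3965832/5) = 0.
So λ = -19/5.

-19/5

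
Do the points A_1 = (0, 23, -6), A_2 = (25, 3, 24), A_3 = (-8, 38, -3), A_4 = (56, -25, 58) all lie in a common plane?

With A_1 as base: A_1A_2 = (25, -20, 30), A_1A_3 = (-8, 15, 3), A_1A_4 = (56, -48, 64).
A_1A_3 × A_1A_4 = (1104, 680, -456).
A_1A_2 · (A_1A_3 × A_1A_4) = 320.
Since 320 ≠ 0, the four points are not coplanar.

No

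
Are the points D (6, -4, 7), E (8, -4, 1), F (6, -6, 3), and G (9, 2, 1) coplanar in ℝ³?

No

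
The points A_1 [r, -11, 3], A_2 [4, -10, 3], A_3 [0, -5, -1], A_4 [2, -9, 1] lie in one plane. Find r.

4

The points are coplanar iff A_1A_2 · (A_1A_3 × A_1A_4) = 0.
Expanding, this is linear in r: (6)r + (-24) = 0.
So r = 4.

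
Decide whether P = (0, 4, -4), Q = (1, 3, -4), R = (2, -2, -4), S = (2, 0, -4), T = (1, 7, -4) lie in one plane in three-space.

Yes

The plane through P, Q, R has normal n = PQ × PR = (0, 0, -4) and equation n·X = 16.
Checking the remaining points: n·S = 16, n·T = 16.
All equal 16, so all 5 points lie in one plane.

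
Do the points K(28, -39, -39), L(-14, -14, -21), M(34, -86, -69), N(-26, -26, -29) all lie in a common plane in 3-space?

With K as base: KL = (-42, 25, 18), KM = (6, -47, -30), KN = (-54, 13, 10).
KM × KN = (-80, 1560, -2460).
KL · (KM × KN) = -1920.
Since -1920 ≠ 0, the four points are not coplanar.

No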